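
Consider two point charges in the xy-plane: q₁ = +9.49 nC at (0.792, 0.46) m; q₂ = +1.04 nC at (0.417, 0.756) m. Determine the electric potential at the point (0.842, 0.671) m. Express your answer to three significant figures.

415 V

The total potential is the scalar sum of each charge's contribution, V = Σ kqᵢ/rᵢ.
Distances from the field point to each charge: r₁ = 0.217 m, r₂ = 0.433 m.
V = k[(9.49×10⁻⁹)/(0.217) + (1.04×10⁻⁹)/(0.433)] = 415 V.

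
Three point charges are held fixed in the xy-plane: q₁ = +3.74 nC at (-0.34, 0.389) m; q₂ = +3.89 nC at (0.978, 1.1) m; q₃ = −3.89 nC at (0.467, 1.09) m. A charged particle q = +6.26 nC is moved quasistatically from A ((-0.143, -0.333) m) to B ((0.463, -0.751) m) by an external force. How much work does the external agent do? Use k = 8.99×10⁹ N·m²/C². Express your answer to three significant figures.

-1.14×10⁻⁷ J

For quasistatic motion the external work equals the change in potential energy: W_ext = qΔV = q(V_B − V_A).
At A: distances to the source charges are 0.748 m, 1.82 m, 1.55 m; V_A = Σ kqᵢ/rᵢ = 41.6 V.
At B: distances to the source charges are 1.39 m, 1.92 m, 1.84 m; V_B = Σ kqᵢ/rᵢ = 23.3 V.
ΔV = V_B − V_A = -18.2 V.
W_ext = qΔV = (6.26×10⁻⁹ C)(-18.2 V) = -1.14×10⁻⁷ J.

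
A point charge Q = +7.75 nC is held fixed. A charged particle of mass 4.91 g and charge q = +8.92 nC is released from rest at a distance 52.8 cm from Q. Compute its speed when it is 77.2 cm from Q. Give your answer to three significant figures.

Only the electrostatic force acts, so mechanical energy is conserved: ½mv² = U₁ − U₂ = kQq(1/r₁ − 1/r₂).
U₁ − U₂ = (8.99×10⁹ N·m²/C²)(7.75×10⁻⁹ C)(8.92×10⁻⁹ C)(1/0.528 − 1/0.772) = 3.72×10⁻⁷ J.
v = √(2·3.72×10⁻⁷/4.91×10⁻³) = 0.0123 m/s.

0.0123 m/s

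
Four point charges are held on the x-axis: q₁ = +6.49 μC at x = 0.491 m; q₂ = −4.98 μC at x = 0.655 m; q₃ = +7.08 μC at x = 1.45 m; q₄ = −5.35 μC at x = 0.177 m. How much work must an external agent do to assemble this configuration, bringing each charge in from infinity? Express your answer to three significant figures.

The work to assemble the configuration equals its total potential energy, U = Σ kqᵢqⱼ/rᵢⱼ over all pairs.
Pair separations: r₁₂ = 0.164 m, r₁₃ = 0.959 m, r₁₄ = 0.314 m, r₂₃ = 0.795 m, r₂₄ = 0.478 m, r₃₄ = 1.27 m.
Summing all 6 pair terms gives U = -2.50 J.

-2.50 J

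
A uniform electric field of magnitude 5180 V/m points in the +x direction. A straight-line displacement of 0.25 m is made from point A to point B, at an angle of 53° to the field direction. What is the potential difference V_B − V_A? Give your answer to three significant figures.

-779 V

Only the component of displacement along E changes the potential: ΔV = −E·d·cosθ.
ΔV = −(5180 V/m)(0.250 m)cos53° = -779 V.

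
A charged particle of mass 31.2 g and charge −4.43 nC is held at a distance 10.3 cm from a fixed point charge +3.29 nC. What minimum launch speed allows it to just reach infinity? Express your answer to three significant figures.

9.03×10⁻³ m/s

To just escape, total mechanical energy must reach zero at infinity: ½mv²_min + U = 0, so ½mv²_min = −U = |kQq|/r.
|U| = |kQq|/r = (8.99×10⁹ N·m²/C²)(3.29×10⁻⁹)(4.43×10⁻⁹)/(0.103) = 1.27×10⁻⁶ J.
v_min = √(2|U|/m) = √(2·1.27×10⁻⁶/0.0312) = 9.03×10⁻³ m/s.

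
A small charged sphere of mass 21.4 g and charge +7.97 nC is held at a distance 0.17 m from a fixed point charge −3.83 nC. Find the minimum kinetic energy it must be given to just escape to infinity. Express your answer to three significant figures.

To just escape, total mechanical energy must reach zero at infinity: ½mv²_min + U = 0, so ½mv²_min = −U = |kQq|/r.
|U| = |kQq|/r = (8.99×10⁹ N·m²/C²)(3.83×10⁻⁹)(7.97×10⁻⁹)/(0.170) = 1.61×10⁻⁶ J.

1.61×10⁻⁶ J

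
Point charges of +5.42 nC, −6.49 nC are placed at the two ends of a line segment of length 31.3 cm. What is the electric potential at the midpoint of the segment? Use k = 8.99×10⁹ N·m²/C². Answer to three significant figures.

Electric potential is a scalar, so the contributions from each charge add algebraically: V = Σ kqᵢ/rᵢ.
Each charge is 0.157 m from the midpoint.
V = k[(5.42×10⁻⁹)/(0.157) + (-6.49×10⁻⁹)/(0.157)] = -61.5 V.

-61.5 V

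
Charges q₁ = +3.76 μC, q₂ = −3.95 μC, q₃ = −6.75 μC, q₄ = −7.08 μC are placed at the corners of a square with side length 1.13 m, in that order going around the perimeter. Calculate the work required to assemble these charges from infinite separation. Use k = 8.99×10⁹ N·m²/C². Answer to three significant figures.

0.277 J

The work to assemble the configuration equals its total potential energy, U = Σ kqᵢqⱼ/rᵢⱼ over all pairs.
The four side pairs have separation 1.13 m and the two diagonal pairs 1.60 m.
Summing all 6 pair terms gives U = 0.277 J.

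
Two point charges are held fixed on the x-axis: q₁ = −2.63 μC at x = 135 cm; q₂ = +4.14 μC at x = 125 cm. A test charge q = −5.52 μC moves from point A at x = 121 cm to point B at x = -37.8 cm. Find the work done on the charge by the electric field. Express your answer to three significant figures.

The work done by the electric force is W_field = −ΔU = −q(V_B − V_A) = q(V_A − V_B).
At A: distances to the source charges are 0.140 m, 0.0400 m; V_A = Σ kqᵢ/rᵢ = 7.62×10⁵ V.
At B: distances to the source charges are 1.73 m, 1.63 m; V_B = Σ kqᵢ/rᵢ = 9180 V.
ΔV = V_B − V_A = -7.52×10⁵ V.
W_field = −qΔV = −(-5.52×10⁻⁶ C)(-7.52×10⁵ V) = -4.15 J.

-4.15 J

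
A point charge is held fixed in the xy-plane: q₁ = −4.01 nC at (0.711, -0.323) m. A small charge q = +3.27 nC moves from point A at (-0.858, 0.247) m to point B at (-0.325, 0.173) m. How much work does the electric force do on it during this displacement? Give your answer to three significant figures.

3.20×10⁻⁸ J

The work done by the electric force is W_field = −ΔU = −q(V_B − V_A) = q(V_A − V_B).
At A: distance to the source charge is 1.67 m; V_A = kq₁/r = -21.6 V.
At B: distance to the source charge is 1.15 m; V_B = kq₁/r = -31.4 V.
ΔV = V_B − V_A = -9.79 V.
W_field = −qΔV = −(3.27×10⁻⁹ C)(-9.79 V) = 3.20×10⁻⁸ J.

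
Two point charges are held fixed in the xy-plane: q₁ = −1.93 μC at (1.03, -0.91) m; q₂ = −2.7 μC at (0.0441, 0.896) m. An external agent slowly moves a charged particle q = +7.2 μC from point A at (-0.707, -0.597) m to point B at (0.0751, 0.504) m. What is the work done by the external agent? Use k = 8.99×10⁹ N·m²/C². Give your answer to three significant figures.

For quasistatic motion the external work equals the change in potential energy: W_ext = qΔV = q(V_B − V_A).
At A: distances to the source charges are 1.76 m, 1.67 m; V_A = Σ kqᵢ/rᵢ = -2.44×10⁴ V.
At B: distances to the source charges are 1.71 m, 0.393 m; V_B = Σ kqᵢ/rᵢ = -7.19×10⁴ V.
ΔV = V_B − V_A = -4.75×10⁴ V.
W_ext = qΔV = (7.20×10⁻⁶ C)(-4.75×10⁴ V) = -0.342 J.

-0.342 J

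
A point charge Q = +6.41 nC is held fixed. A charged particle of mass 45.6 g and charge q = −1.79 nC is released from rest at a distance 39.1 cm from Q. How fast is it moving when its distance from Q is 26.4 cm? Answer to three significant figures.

2.36×10⁻³ m/s

Only the electrostatic force acts, so mechanical energy is conserved: ½mv² = U₁ − U₂ = kQq(1/r₁ − 1/r₂).
U₁ − U₂ = (8.99×10⁹ N·m²/C²)(6.41×10⁻⁹ C)(-1.79×10⁻⁹ C)(1/0.391 − 1/0.264) = 1.27×10⁻⁷ J.
v = √(2·1.27×10⁻⁷/0.0456) = 2.36×10⁻³ m/s.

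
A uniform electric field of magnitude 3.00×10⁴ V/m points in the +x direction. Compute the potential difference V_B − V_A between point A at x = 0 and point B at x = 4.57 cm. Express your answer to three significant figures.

-1370 V

In a uniform field, potential decreases in the direction of E: V_B − V_A = −E·Δx.
V_B − V_A = −(3.00×10⁴ V/m)(0.0457 m) = -1370 V.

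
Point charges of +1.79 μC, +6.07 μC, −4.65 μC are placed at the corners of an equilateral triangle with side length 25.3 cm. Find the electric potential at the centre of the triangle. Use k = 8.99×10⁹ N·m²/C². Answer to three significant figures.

1.98×10⁵ V

The total potential is the scalar sum of each charge's contribution, V = Σ kqᵢ/rᵢ.
The distance from each vertex to the centroid is a/√3 = 0.146 m.
V = k[(1.79×10⁻⁶)/(0.146) + (6.07×10⁻⁶)/(0.146) + (-4.65×10⁻⁶)/(0.146)] = 1.98×10⁵ V.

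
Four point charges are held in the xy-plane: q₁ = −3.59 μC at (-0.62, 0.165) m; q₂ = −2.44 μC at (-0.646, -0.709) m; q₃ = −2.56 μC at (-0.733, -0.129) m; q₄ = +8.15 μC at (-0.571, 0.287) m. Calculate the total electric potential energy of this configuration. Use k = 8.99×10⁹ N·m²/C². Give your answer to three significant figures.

-2.15 J

The work to assemble the configuration equals its total potential energy, U = Σ kqᵢqⱼ/rᵢⱼ over all pairs.
Pair separations: r₁₂ = 0.874 m, r₁₃ = 0.315 m, r₁₄ = 0.131 m, r₂₃ = 0.586 m, r₂₄ = 0.999 m, r₃₄ = 0.446 m.
Summing all 6 pair terms gives U = -2.15 J.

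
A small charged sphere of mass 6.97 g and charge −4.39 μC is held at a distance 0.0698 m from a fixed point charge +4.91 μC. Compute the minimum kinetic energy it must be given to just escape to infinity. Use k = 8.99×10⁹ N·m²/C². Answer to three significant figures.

2.78 J

To just escape, total mechanical energy must reach zero at infinity: ½mv²_min + U = 0, so ½mv²_min = −U = |kQq|/r.
|U| = |kQq|/r = (8.99×10⁹ N·m²/C²)(4.91×10⁻⁶)(4.39×10⁻⁶)/(0.0698) = 2.78 J.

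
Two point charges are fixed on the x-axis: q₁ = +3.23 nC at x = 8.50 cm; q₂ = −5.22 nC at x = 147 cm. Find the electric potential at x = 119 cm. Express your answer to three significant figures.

Electric potential is a scalar, so the contributions from each charge add algebraically: V = Σ kqᵢ/rᵢ.
Distances from the field point to each charge: r₁ = 1.10 m, r₂ = 0.280 m.
V = k[(3.23×10⁻⁹)/(1.10) + (-5.22×10⁻⁹)/(0.280)] = -141 V.

-141 V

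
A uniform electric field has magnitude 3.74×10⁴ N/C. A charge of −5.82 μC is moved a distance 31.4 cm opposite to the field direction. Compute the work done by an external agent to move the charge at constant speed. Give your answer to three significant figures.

The potential change for a displacement 31.4 cm opposite to the field direction is ΔV = +Ed = 1.17×10⁴ V.
W_ext = qΔV = -0.0683 J.

-0.0683 J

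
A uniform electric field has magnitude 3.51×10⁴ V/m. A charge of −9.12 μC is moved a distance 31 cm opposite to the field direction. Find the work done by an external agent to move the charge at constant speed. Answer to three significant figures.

The potential change for a displacement 31 cm opposite to the field direction is ΔV = +Ed = 1.09×10⁴ V.
W_ext = qΔV = -0.0992 J.

-0.0992 J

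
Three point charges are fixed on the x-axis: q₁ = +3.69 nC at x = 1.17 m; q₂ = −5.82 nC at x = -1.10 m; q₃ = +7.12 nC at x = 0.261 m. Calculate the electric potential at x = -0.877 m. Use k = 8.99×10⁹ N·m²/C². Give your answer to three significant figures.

Electric potential is a scalar, so the contributions from each charge add algebraically: V = Σ kqᵢ/rᵢ.
Distances from the field point to each charge: r₁ = 2.05 m, r₂ = 0.223 m, r₃ = 1.14 m.
V = k[(3.69×10⁻⁹)/(2.05) + (-5.82×10⁻⁹)/(0.223) + (7.12×10⁻⁹)/(1.14)] = -162 V.

-162 V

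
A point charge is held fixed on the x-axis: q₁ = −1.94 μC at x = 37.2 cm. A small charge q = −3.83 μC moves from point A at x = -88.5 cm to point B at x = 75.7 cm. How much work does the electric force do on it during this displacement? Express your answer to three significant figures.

-0.120 J

The work done by the electric force is W_field = −ΔU = −q(V_B − V_A) = q(V_A − V_B).
At A: distance to the source charge is 1.26 m; V_A = kq₁/r = -1.39×10⁴ V.
At B: distance to the source charge is 0.385 m; V_B = kq₁/r = -4.53×10⁴ V.
ΔV = V_B − V_A = -3.14×10⁴ V.
W_field = −qΔV = −(-3.83×10⁻⁶ C)(-3.14×10⁴ V) = -0.120 J.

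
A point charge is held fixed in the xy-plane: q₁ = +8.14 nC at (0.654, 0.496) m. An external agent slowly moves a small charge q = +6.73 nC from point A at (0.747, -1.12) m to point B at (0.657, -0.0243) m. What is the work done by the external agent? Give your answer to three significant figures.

6.42×10⁻⁷ J

For quasistatic motion the external work equals the change in potential energy: W_ext = qΔV = q(V_B − V_A).
At A: distance to the source charge is 1.62 m; V_A = kq₁/r = 45.2 V.
At B: distance to the source charge is 0.520 m; V_B = kq₁/r = 141 V.
ΔV = V_B − V_A = 95.4 V.
W_ext = qΔV = (6.73×10⁻⁹ C)(95.4 V) = 6.42×10⁻⁷ J.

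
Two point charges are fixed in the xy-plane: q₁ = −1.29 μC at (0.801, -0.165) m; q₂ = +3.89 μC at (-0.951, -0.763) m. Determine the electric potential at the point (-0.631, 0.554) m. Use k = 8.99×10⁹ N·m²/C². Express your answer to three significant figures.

1.86×10⁴ V

The total potential is the scalar sum of each charge's contribution, V = Σ kqᵢ/rᵢ.
Distances from the field point to each charge: r₁ = 1.60 m, r₂ = 1.36 m.
V = k[(-1.29×10⁻⁶)/(1.60) + (3.89×10⁻⁶)/(1.36)] = 1.86×10⁴ V.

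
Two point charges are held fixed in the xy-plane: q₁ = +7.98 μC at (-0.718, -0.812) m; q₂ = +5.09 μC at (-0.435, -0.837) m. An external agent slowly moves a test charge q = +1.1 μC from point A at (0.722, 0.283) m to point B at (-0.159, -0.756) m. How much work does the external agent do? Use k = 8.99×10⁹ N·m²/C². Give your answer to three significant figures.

0.241 J

For quasistatic motion the external work equals the change in potential energy: W_ext = qΔV = q(V_B − V_A).
At A: distances to the source charges are 1.81 m, 1.61 m; V_A = Σ kqᵢ/rᵢ = 6.81×10⁴ V.
At B: distances to the source charges are 0.562 m, 0.288 m; V_B = Σ kqᵢ/rᵢ = 2.87×10⁵ V.
ΔV = V_B − V_A = 2.19×10⁵ V.
W_ext = qΔV = (1.10×10⁻⁶ C)(2.19×10⁵ V) = 0.241 J.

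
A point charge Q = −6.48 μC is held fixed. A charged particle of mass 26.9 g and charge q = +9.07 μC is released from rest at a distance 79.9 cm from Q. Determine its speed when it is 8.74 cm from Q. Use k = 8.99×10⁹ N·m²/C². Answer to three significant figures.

20.0 m/s

Only the electrostatic force acts, so mechanical energy is conserved: ½mv² = U₁ − U₂ = kQq(1/r₁ − 1/r₂).
U₁ − U₂ = (8.99×10⁹ N·m²/C²)(-6.48×10⁻⁶ C)(9.07×10⁻⁶ C)(1/0.799 − 1/0.0874) = 5.38 J.
v = √(2·5.38/0.0269) = 20.0 m/s.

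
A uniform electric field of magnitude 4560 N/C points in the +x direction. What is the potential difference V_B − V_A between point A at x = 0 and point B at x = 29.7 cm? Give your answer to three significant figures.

In a uniform field, potential decreases in the direction of E: V_B − V_A = −E·Δx.
V_B − V_A = −(4560 V/m)(0.297 m) = -1350 V.

-1350 V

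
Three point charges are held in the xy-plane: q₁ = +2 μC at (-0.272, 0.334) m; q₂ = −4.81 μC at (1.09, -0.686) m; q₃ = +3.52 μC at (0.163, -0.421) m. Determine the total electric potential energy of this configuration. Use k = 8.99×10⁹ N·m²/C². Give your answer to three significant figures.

-0.136 J

The work to assemble the configuration equals its total potential energy, U = Σ kqᵢqⱼ/rᵢⱼ over all pairs.
Pair separations: r₁₂ = 1.70 m, r₁₃ = 0.871 m, r₂₃ = 0.964 m.
U = (-0.0508) + (0.0726) + (-0.158) = -0.136 J.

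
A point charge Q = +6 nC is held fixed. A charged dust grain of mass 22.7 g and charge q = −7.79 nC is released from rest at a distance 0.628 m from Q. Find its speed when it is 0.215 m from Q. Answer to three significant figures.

Only the electrostatic force acts, so mechanical energy is conserved: ½mv² = U₁ − U₂ = kQq(1/r₁ − 1/r₂).
U₁ − U₂ = (8.99×10⁹ N·m²/C²)(6.00×10⁻⁹ C)(-7.79×10⁻⁹ C)(1/0.628 − 1/0.215) = 1.29×10⁻⁶ J.
v = √(2·1.29×10⁻⁶/0.0227) = 0.0106 m/s.

0.0106 m/s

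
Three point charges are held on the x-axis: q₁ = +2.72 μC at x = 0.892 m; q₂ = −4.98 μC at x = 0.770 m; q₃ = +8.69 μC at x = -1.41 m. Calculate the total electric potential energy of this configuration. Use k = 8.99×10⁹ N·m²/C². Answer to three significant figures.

-1.08 J

The work to assemble the configuration equals its total potential energy, U = Σ kqᵢqⱼ/rᵢⱼ over all pairs.
Pair separations: r₁₂ = 0.122 m, r₁₃ = 2.30 m, r₂₃ = 2.18 m.
U = (-0.998) + (0.0923) + (-0.178) = -1.08 J.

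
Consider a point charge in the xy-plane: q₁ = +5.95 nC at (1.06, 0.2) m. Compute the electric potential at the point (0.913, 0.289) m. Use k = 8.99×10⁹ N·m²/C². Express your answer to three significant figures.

311 V

Electric potential is a scalar, so the contributions from each charge add algebraically: V = Σ kqᵢ/rᵢ.
Distances from the field point to each charge: r₁ = 0.172 m.
V = k[(5.95×10⁻⁹)/(0.172)] = 311 V.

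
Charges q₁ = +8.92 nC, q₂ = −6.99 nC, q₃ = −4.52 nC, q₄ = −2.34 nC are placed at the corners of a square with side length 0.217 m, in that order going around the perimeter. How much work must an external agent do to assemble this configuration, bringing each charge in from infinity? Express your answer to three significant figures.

-2.40×10⁻⁶ J

The assembly work is the sum of pairwise potential energies, U = Σ_{i<j} kqᵢqⱼ/rᵢⱼ.
The four side pairs have separation 0.217 m and the two diagonal pairs 0.307 m.
Summing all 6 pair terms gives U = -2.40×10⁻⁶ J.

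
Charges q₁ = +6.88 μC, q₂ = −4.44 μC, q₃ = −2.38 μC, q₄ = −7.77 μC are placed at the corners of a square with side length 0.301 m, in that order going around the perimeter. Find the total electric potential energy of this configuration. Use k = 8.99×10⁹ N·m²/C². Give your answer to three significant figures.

-1.26 J

The assembly work is the sum of pairwise potential energies, U = Σ_{i<j} kqᵢqⱼ/rᵢⱼ.
The four side pairs have separation 0.301 m and the two diagonal pairs 0.426 m.
Summing all 6 pair terms gives U = -1.26 J.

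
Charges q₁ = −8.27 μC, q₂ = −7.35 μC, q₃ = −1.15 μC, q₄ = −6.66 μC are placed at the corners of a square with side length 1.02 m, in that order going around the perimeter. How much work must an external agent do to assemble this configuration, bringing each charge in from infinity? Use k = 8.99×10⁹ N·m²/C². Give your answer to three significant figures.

1.53 J

The work to assemble the configuration equals its total potential energy, U = Σ kqᵢqⱼ/rᵢⱼ over all pairs.
The four side pairs have separation 1.02 m and the two diagonal pairs 1.44 m.
Summing all 6 pair terms gives U = 1.53 J.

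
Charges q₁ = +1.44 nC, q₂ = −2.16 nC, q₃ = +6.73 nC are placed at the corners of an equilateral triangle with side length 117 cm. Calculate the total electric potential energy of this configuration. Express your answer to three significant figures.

The work to assemble the configuration equals its total potential energy, U = Σ kqᵢqⱼ/rᵢⱼ over all pairs.
All three pair separations equal the side length, 1.17 m.
U = (-2.39×10⁻⁸) + (7.45×10⁻⁸) + (-1.12×10⁻⁷) = -6.11×10⁻⁸ J.

-6.11×10⁻⁸ J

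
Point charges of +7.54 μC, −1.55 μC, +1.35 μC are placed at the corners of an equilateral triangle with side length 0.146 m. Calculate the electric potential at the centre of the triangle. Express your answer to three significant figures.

7.83×10⁵ V

Electric potential is a scalar, so the contributions from each charge add algebraically: V = Σ kqᵢ/rᵢ.
The distance from each vertex to the centroid is a/√3 = 0.0843 m.
V = k[(7.54×10⁻⁶)/(0.0843) + (-1.55×10⁻⁶)/(0.0843) + (1.35×10⁻⁶)/(0.0843)] = 7.83×10⁵ V.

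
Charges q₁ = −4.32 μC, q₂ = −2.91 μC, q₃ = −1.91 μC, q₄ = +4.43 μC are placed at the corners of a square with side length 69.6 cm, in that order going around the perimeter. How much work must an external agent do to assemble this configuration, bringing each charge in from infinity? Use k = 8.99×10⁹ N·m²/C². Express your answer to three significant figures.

The assembly work is the sum of pairwise potential energies, U = Σ_{i<j} kqᵢqⱼ/rᵢⱼ.
The four side pairs have separation 0.696 m and the two diagonal pairs 0.984 m.
Summing all 6 pair terms gives U = -0.165 J.

-0.165 J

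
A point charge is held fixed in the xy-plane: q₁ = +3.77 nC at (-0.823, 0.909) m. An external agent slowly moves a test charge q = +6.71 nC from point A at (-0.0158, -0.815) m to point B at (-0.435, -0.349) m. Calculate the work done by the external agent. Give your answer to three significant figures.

5.33×10⁻⁸ J

For quasistatic motion the external work equals the change in potential energy: W_ext = qΔV = q(V_B − V_A).
At A: distance to the source charge is 1.90 m; V_A = kq₁/r = 17.8 V.
At B: distance to the source charge is 1.32 m; V_B = kq₁/r = 25.7 V.
ΔV = V_B − V_A = 7.94 V.
W_ext = qΔV = (6.71×10⁻⁹ C)(7.94 V) = 5.33×10⁻⁸ J.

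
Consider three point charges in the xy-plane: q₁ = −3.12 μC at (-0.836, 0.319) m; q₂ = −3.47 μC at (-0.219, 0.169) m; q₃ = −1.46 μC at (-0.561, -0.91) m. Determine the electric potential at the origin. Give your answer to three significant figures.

-1.56×10⁵ V

Electric potential is a scalar, so the contributions from each charge add algebraically: V = Σ kqᵢ/rᵢ.
Distances from the field point to each charge: r₁ = 0.895 m, r₂ = 0.277 m, r₃ = 1.07 m.
V = k[(-3.12×10⁻⁶)/(0.895) + (-3.47×10⁻⁶)/(0.277) + (-1.46×10⁻⁶)/(1.07)] = -1.56×10⁵ V.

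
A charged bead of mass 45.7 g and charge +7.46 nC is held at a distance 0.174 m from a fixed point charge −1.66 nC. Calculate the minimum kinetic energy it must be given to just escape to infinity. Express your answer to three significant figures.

6.40×10⁻⁷ J

To just escape, total mechanical energy must reach zero at infinity: ½mv²_min + U = 0, so ½mv²_min = −U = |kQq|/r.
|U| = |kQq|/r = (8.99×10⁹ N·m²/C²)(1.66×10⁻⁹)(7.46×10⁻⁹)/(0.174) = 6.40×10⁻⁷ J.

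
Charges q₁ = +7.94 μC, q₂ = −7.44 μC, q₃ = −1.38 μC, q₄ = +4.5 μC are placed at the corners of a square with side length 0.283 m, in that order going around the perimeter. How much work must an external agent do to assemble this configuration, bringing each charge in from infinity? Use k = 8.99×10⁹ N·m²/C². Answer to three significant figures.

-1.61 J

The work to assemble the configuration equals its total potential energy, U = Σ kqᵢqⱼ/rᵢⱼ over all pairs.
The four side pairs have separation 0.283 m and the two diagonal pairs 0.400 m.
Summing all 6 pair terms gives U = -1.61 J.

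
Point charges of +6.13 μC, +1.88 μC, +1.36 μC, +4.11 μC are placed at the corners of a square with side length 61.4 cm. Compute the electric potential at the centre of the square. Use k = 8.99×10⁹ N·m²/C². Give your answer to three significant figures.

Electric potential is a scalar, so the contributions from each charge add algebraically: V = Σ kqᵢ/rᵢ.
The distance from each corner to the centre is a√2/2 = 0.434 m.
V = k[(6.13×10⁻⁶)/(0.434) + (1.88×10⁻⁶)/(0.434) + (1.36×10⁻⁶)/(0.434) + (4.11×10⁻⁶)/(0.434)] = 2.79×10⁵ V.

2.79×10⁵ V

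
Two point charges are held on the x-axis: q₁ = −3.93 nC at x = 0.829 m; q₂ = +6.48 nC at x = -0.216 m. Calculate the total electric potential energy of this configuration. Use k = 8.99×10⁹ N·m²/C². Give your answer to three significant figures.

The assembly work is the sum of pairwise potential energies, U = Σ_{i<j} kqᵢqⱼ/rᵢⱼ.
Pair separations: r₁₂ = 1.04 m.
U = (-2.19×10⁻⁷) = -2.19×10⁻⁷ J.

-2.19×10⁻⁷ J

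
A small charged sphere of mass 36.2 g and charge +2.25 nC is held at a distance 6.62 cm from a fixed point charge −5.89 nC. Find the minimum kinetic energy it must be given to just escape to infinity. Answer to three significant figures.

To just escape, total mechanical energy must reach zero at infinity: ½mv²_min + U = 0, so ½mv²_min = −U = |kQq|/r.
|U| = |kQq|/r = (8.99×10⁹ N·m²/C²)(5.89×10⁻⁹)(2.25×10⁻⁹)/(0.0662) = 1.80×10⁻⁶ J.

1.80×10⁻⁶ J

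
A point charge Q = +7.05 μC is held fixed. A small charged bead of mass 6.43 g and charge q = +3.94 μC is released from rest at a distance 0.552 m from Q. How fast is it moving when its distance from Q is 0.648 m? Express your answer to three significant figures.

Only the electrostatic force acts, so mechanical energy is conserved: ½mv² = U₁ − U₂ = kQq(1/r₁ − 1/r₂).
U₁ − U₂ = (8.99×10⁹ N·m²/C²)(7.05×10⁻⁶ C)(3.94×10⁻⁶ C)(1/0.552 − 1/0.648) = 0.0670 J.
v = √(2·0.0670/6.43×10⁻³) = 4.57 m/s.

4.57 m/s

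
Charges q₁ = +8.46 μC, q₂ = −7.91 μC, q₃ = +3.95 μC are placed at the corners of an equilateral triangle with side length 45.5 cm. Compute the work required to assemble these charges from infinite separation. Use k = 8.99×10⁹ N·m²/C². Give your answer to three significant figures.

The work to assemble the configuration equals its total potential energy, U = Σ kqᵢqⱼ/rᵢⱼ over all pairs.
All three pair separations equal the side length, 0.455 m.
U = (-1.32) + (0.660) + (-0.617) = -1.28 J.

-1.28 J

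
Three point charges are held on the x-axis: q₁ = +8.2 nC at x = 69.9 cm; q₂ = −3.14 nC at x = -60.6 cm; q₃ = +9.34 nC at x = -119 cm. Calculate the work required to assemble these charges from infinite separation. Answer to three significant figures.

-2.64×10⁻⁷ J

The work to assemble the configuration equals its total potential energy, U = Σ kqᵢqⱼ/rᵢⱼ over all pairs.
Pair separations: r₁₂ = 1.31 m, r₁₃ = 1.89 m, r₂₃ = 0.584 m.
U = (-1.77×10⁻⁷) + (3.64×10⁻⁷) + (-4.51×10⁻⁷) = -2.64×10⁻⁷ J.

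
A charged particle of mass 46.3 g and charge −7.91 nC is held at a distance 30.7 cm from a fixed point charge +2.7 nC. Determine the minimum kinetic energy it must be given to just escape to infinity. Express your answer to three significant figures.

6.25×10⁻⁷ J

To just escape, total mechanical energy must reach zero at infinity: ½mv²_min + U = 0, so ½mv²_min = −U = |kQq|/r.
|U| = |kQq|/r = (8.99×10⁹ N·m²/C²)(2.70×10⁻⁹)(7.91×10⁻⁹)/(0.307) = 6.25×10⁻⁷ J.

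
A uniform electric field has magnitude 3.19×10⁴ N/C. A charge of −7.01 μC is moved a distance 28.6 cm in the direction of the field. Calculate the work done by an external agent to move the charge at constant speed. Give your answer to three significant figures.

0.0640 J

The potential change for a displacement 28.6 cm in the direction of the field is ΔV = −Ed = -9120 V.
W_ext = qΔV = 0.0640 J.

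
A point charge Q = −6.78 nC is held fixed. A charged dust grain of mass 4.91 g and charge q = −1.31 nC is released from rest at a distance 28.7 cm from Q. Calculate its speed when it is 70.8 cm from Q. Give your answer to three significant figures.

Only the electrostatic force acts, so mechanical energy is conserved: ½mv² = U₁ − U₂ = kQq(1/r₁ − 1/r₂).
U₁ − U₂ = (8.99×10⁹ N·m²/C²)(-6.78×10⁻⁹ C)(-1.31×10⁻⁹ C)(1/0.287 − 1/0.708) = 1.65×10⁻⁷ J.
v = √(2·1.65×10⁻⁷/4.91×10⁻³) = 8.21×10⁻³ m/s.

8.21×10⁻³ m/s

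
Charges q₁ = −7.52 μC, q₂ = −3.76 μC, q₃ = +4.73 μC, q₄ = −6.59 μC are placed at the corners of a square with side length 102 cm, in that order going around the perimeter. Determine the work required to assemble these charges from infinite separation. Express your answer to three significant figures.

0.187 J

The work to assemble the configuration equals its total potential energy, U = Σ kqᵢqⱼ/rᵢⱼ over all pairs.
The four side pairs have separation 1.02 m and the two diagonal pairs 1.44 m.
Summing all 6 pair terms gives U = 0.187 J.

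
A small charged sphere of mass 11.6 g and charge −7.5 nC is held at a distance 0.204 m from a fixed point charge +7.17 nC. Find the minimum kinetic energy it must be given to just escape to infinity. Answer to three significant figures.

To just escape, total mechanical energy must reach zero at infinity: ½mv²_min + U = 0, so ½mv²_min = −U = |kQq|/r.
|U| = |kQq|/r = (8.99×10⁹ N·m²/C²)(7.17×10⁻⁹)(7.50×10⁻⁹)/(0.204) = 2.37×10⁻⁶ J.

2.37×10⁻⁶ J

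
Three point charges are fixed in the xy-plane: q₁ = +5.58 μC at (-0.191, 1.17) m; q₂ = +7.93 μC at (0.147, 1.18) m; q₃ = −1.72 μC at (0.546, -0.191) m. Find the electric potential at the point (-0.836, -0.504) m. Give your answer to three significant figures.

5.36×10⁴ V

The total potential is the scalar sum of each charge's contribution, V = Σ kqᵢ/rᵢ.
Distances from the field point to each charge: r₁ = 1.79 m, r₂ = 1.95 m, r₃ = 1.42 m.
V = k[(5.58×10⁻⁶)/(1.79) + (7.93×10⁻⁶)/(1.95) + (-1.72×10⁻⁶)/(1.42)] = 5.36×10⁴ V.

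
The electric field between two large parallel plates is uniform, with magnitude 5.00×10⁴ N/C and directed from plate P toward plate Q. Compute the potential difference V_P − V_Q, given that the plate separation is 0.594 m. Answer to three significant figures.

In a uniform field, potential decreases in the direction of E: ΔV = −E·d for a displacement d parallel to E.
Going from Q to P is a displacement of 0.594 m opposite to the field, so V_P − V_Q = +Ed = 2.97×10⁴ V.

2.97×10⁴ V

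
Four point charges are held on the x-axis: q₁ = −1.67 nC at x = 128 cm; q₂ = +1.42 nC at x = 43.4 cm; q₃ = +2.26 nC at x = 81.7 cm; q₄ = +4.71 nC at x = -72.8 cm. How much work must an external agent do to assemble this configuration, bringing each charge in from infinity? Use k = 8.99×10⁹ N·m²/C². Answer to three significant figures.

The work to assemble the configuration equals its total potential energy, U = Σ kqᵢqⱼ/rᵢⱼ over all pairs.
Pair separations: r₁₂ = 0.846 m, r₁₃ = 0.463 m, r₁₄ = 2.01 m, r₂₃ = 0.383 m, r₂₄ = 1.16 m, r₃₄ = 1.54 m.
Summing all 6 pair terms gives U = 5.53×10⁻⁸ J.

5.53×10⁻⁸ J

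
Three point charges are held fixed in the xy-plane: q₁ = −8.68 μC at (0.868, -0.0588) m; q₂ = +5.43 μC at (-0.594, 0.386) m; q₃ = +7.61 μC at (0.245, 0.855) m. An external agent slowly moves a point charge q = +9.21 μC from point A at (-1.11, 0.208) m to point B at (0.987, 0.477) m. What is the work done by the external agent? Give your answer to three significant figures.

-1.15 J

For quasistatic motion the external work equals the change in potential energy: W_ext = qΔV = q(V_B − V_A).
At A: distances to the source charges are 2.00 m, 0.546 m, 1.50 m; V_A = Σ kqᵢ/rᵢ = 9.59×10⁴ V.
At B: distances to the source charges are 0.549 m, 1.58 m, 0.833 m; V_B = Σ kqᵢ/rᵢ = -2.92×10⁴ V.
ΔV = V_B − V_A = -1.25×10⁵ V.
W_ext = qΔV = (9.21×10⁻⁶ C)(-1.25×10⁵ V) = -1.15 J.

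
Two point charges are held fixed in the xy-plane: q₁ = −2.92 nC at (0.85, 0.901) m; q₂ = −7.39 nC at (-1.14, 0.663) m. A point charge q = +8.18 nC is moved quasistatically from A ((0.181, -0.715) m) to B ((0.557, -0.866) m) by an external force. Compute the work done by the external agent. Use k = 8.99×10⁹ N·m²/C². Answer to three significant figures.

4.97×10⁻⁸ J

For quasistatic motion the external work equals the change in potential energy: W_ext = qΔV = q(V_B − V_A).
At A: distances to the source charges are 1.75 m, 1.91 m; V_A = Σ kqᵢ/rᵢ = -49.8 V.
At B: distances to the source charges are 1.79 m, 2.28 m; V_B = Σ kqᵢ/rᵢ = -43.7 V.
ΔV = V_B − V_A = 6.07 V.
W_ext = qΔV = (8.18×10⁻⁹ C)(6.07 V) = 4.97×10⁻⁸ J.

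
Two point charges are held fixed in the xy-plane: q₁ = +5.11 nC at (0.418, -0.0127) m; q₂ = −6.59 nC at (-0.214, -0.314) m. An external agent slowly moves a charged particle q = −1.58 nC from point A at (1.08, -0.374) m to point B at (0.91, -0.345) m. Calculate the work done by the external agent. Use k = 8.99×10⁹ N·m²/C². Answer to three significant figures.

-1.50×10⁻⁸ J

For quasistatic motion the external work equals the change in potential energy: W_ext = qΔV = q(V_B − V_A).
At A: distances to the source charges are 0.754 m, 1.30 m; V_A = Σ kqᵢ/rᵢ = 15.2 V.
At B: distances to the source charges are 0.594 m, 1.12 m; V_B = Σ kqᵢ/rᵢ = 24.7 V.
ΔV = V_B − V_A = 9.51 V.
W_ext = qΔV = (-1.58×10⁻⁹ C)(9.51 V) = -1.50×10⁻⁸ J.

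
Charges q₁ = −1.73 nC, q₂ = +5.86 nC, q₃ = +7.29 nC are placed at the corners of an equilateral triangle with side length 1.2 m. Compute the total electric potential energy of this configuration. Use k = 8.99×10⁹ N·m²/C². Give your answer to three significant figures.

The assembly work is the sum of pairwise potential energies, U = Σ_{i<j} kqᵢqⱼ/rᵢⱼ.
All three pair separations equal the side length, 1.20 m.
U = (-7.59×10⁻⁸) + (-9.45×10⁻⁸) + (3.20×10⁻⁷) = 1.50×10⁻⁷ J.

1.50×10⁻⁷ J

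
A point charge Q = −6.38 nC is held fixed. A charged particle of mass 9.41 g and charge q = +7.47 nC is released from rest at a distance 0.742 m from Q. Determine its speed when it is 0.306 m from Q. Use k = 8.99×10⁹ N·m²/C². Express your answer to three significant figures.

Only the electrostatic force acts, so mechanical energy is conserved: ½mv² = U₁ − U₂ = kQq(1/r₁ − 1/r₂).
U₁ − U₂ = (8.99×10⁹ N·m²/C²)(-6.38×10⁻⁹ C)(7.47×10⁻⁹ C)(1/0.742 − 1/0.306) = 8.23×10⁻⁷ J.
v = √(2·8.23×10⁻⁷/9.41×10⁻³) = 0.0132 m/s.

0.0132 m/s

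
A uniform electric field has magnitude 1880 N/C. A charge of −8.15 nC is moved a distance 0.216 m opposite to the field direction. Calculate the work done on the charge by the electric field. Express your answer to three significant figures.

3.31×10⁻⁶ J

The potential change for a displacement 0.216 m opposite to the field direction is ΔV = +Ed = 406 V.
W_field = −qΔV = 3.31×10⁻⁶ J.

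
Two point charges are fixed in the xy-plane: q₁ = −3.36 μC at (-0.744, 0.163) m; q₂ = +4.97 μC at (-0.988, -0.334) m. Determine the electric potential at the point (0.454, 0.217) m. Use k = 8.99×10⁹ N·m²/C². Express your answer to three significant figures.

The total potential is the scalar sum of each charge's contribution, V = Σ kqᵢ/rᵢ.
Distances from the field point to each charge: r₁ = 1.20 m, r₂ = 1.54 m.
V = k[(-3.36×10⁻⁶)/(1.20) + (4.97×10⁻⁶)/(1.54)] = 3760 V.

3760 V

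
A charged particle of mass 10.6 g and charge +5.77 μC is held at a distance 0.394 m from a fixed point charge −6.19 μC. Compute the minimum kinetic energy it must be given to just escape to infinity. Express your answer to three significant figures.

To just escape, total mechanical energy must reach zero at infinity: ½mv²_min + U = 0, so ½mv²_min = −U = |kQq|/r.
|U| = |kQq|/r = (8.99×10⁹ N·m²/C²)(6.19×10⁻⁶)(5.77×10⁻⁶)/(0.394) = 0.815 J.

0.815 J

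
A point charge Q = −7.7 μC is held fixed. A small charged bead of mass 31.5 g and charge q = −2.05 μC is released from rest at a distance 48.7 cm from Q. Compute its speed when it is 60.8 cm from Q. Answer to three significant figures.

Only the electrostatic force acts, so mechanical energy is conserved: ½mv² = U₁ − U₂ = kQq(1/r₁ − 1/r₂).
U₁ − U₂ = (8.99×10⁹ N·m²/C²)(-7.70×10⁻⁶ C)(-2.05×10⁻⁶ C)(1/0.487 − 1/0.608) = 0.0580 J.
v = √(2·0.0580/0.0315) = 1.92 m/s.

1.92 m/s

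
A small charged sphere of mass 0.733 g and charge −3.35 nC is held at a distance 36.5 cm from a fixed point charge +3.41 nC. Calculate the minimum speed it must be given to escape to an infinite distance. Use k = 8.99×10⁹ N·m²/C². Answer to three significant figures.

0.0277 m/s

To just escape, total mechanical energy must reach zero at infinity: ½mv²_min + U = 0, so ½mv²_min = −U = |kQq|/r.
|U| = |kQq|/r = (8.99×10⁹ N·m²/C²)(3.41×10⁻⁹)(3.35×10⁻⁹)/(0.365) = 2.81×10⁻⁷ J.
v_min = √(2|U|/m) = √(2·2.81×10⁻⁷/7.33×10⁻⁴) = 0.0277 m/s.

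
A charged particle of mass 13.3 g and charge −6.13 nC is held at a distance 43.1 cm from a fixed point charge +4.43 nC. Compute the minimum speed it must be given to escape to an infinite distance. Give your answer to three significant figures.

9.23×10⁻³ m/s

To just escape, total mechanical energy must reach zero at infinity: ½mv²_min + U = 0, so ½mv²_min = −U = |kQq|/r.
|U| = |kQq|/r = (8.99×10⁹ N·m²/C²)(4.43×10⁻⁹)(6.13×10⁻⁹)/(0.431) = 5.66×10⁻⁷ J.
v_min = √(2|U|/m) = √(2·5.66×10⁻⁷/0.0133) = 9.23×10⁻³ m/s.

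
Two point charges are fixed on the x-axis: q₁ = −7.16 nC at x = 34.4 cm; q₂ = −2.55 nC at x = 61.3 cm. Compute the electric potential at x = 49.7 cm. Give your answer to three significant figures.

-618 V

The total potential is the scalar sum of each charge's contribution, V = Σ kqᵢ/rᵢ.
Distances from the field point to each charge: r₁ = 0.153 m, r₂ = 0.116 m.
V = k[(-7.16×10⁻⁹)/(0.153) + (-2.55×10⁻⁹)/(0.116)] = -618 V.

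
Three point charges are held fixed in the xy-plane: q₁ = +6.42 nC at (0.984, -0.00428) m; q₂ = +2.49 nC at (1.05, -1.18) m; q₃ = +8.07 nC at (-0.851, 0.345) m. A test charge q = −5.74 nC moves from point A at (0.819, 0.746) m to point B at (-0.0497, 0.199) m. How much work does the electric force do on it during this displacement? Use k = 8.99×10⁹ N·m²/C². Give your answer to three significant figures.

1.59×10⁻⁷ J

The work done by the electric force is W_field = −ΔU = −q(V_B − V_A) = q(V_A − V_B).
At A: distances to the source charges are 0.768 m, 1.94 m, 1.72 m; V_A = Σ kqᵢ/rᵢ = 129 V.
At B: distances to the source charges are 1.05 m, 1.76 m, 0.814 m; V_B = Σ kqᵢ/rᵢ = 157 V.
ΔV = V_B − V_A = 27.6 V.
W_field = −qΔV = −(-5.74×10⁻⁹ C)(27.6 V) = 1.59×10⁻⁷ J.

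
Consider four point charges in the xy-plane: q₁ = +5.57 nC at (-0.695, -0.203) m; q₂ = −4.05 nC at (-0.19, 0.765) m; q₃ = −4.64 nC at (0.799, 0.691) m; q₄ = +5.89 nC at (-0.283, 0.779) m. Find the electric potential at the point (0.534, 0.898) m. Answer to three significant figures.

-79.0 V

Electric potential is a scalar, so the contributions from each charge add algebraically: V = Σ kqᵢ/rᵢ.
Distances from the field point to each charge: r₁ = 1.65 m, r₂ = 0.736 m, r₃ = 0.336 m, r₄ = 0.826 m.
V = k[(5.57×10⁻⁹)/(1.65) + (-4.05×10⁻⁹)/(0.736) + (-4.64×10⁻⁹)/(0.336) + (5.89×10⁻⁹)/(0.826)] = -79.0 V.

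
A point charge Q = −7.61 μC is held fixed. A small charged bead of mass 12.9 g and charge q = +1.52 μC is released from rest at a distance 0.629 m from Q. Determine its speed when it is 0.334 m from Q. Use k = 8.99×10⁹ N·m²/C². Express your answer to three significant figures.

Only the electrostatic force acts, so mechanical energy is conserved: ½mv² = U₁ − U₂ = kQq(1/r₁ − 1/r₂).
U₁ − U₂ = (8.99×10⁹ N·m²/C²)(-7.61×10⁻⁶ C)(1.52×10⁻⁶ C)(1/0.629 − 1/0.334) = 0.146 J.
v = √(2·0.146/0.0129) = 4.76 m/s.

4.76 m/s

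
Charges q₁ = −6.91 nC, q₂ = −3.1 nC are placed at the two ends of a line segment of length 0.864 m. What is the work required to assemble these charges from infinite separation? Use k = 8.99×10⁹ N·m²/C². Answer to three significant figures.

2.23×10⁻⁷ J

The assembly work is the sum of pairwise potential energies, U = Σ_{i<j} kqᵢqⱼ/rᵢⱼ.
The separation is r = 0.864 m.
U = (2.23×10⁻⁷) = 2.23×10⁻⁷ J.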